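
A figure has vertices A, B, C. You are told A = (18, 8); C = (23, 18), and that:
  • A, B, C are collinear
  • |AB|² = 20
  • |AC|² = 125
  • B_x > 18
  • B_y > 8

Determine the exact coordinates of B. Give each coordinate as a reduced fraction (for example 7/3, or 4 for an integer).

1. B_x = 20  [[A, B, C are collinear ⇒ 10x-5y-140=0] ∩ [|B−(18, 8)|²=20]]
2. B_y = 12  [[A, B, C are collinear ⇒ 10x-5y-140=0] ∩ [|B−(18, 8)|²=20]]
   so B = (20, 12)

B = (20, 12)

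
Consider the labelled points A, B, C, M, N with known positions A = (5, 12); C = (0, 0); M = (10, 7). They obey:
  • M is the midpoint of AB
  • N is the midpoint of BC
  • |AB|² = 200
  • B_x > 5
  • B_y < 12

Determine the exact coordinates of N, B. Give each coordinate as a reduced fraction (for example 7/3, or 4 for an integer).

N = (15/2, 1)
B = (15, 2)

1. B_x = 15  [B = 2·M−A = 2·(10, 7)−(5, 12)]
2. B_y = 2  [B = 2·M−A = 2·(10, 7)−(5, 12)]
   so B = (15, 2)
3. N_x = 15/2  [2·N = B+C = (15, 2)+(0, 0)]
4. N_y = 1  [2·N = B+C = (15, 2)+(0, 0)]
   so N = (15/2, 1)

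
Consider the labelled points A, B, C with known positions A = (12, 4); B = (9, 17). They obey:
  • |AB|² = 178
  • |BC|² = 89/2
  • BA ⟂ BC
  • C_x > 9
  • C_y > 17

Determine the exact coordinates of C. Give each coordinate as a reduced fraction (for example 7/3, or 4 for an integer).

C = (31/2, 37/2)

1. C_x = 31/2  [[BA ⟂ BC ⇒ 3x-13y+194=0] ∩ [|C−(9, 17)|²=89/2]]
2. C_y = 37/2  [[BA ⟂ BC ⇒ 3x-13y+194=0] ∩ [|C−(9, 17)|²=89/2]]
   so C = (31/2, 37/2)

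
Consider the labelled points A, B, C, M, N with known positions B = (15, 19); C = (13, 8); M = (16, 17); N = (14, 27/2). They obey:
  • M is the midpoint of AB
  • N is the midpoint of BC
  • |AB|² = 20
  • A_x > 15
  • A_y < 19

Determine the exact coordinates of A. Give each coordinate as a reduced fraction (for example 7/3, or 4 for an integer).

1. A_x = 17  [A = 2·M−B = 2·(16, 17)−(15, 19)]
2. A_y = 15  [A = 2·M−B = 2·(16, 17)−(15, 19)]
   so A = (17, 15)

A = (17, 15)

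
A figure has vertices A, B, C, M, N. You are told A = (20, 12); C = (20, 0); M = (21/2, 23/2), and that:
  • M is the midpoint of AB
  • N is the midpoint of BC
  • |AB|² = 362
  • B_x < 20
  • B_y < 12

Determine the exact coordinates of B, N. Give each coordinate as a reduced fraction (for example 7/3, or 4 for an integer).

1. B_x = 1  [B = 2·M−A = 2·(21/2, 23/2)−(20, 12)]
2. B_y = 11  [B = 2·M−A = 2·(21/2, 23/2)−(20, 12)]
   so B = (1, 11)
3. N_x = 21/2  [2·N = B+C = (1, 11)+(20, 0)]
4. N_y = 11/2  [2·N = B+C = (1, 11)+(20, 0)]
   so N = (21/2, 11/2)

B = (1, 11)
N = (21/2, 11/2)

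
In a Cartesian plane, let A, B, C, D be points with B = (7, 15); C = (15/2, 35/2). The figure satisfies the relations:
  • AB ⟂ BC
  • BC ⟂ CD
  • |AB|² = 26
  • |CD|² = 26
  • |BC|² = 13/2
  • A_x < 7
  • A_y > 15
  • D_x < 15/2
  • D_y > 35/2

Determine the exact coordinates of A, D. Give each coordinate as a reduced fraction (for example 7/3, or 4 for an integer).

1. A_x = 2  [[AB ⟂ BC ⇒ -1/2x-5/2y+41=0] ∩ [|A−(7, 15)|²=26]]
2. A_y = 16  [[AB ⟂ BC ⇒ -1/2x-5/2y+41=0] ∩ [|A−(7, 15)|²=26]]
   so A = (2, 16)
3. D_x = 5/2  [[BC ⟂ CD ⇒ 1/2x+5/2y-95/2=0] ∩ [|D−(15/2, 35/2)|²=26]]
4. D_y = 37/2  [[BC ⟂ CD ⇒ 1/2x+5/2y-95/2=0] ∩ [|D−(15/2, 35/2)|²=26]]
   so D = (5/2, 37/2)

A = (2, 16)
D = (5/2, 37/2)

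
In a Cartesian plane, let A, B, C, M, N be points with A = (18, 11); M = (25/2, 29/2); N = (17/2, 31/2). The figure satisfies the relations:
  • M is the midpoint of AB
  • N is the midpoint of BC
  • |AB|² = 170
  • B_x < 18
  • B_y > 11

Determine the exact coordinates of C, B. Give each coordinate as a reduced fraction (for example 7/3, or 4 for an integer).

C = (10, 13)
B = (7, 18)

1. B_x = 7  [B = 2·M−A = 2·(25/2, 29/2)−(18, 11)]
2. B_y = 18  [B = 2·M−A = 2·(25/2, 29/2)−(18, 11)]
   so B = (7, 18)
3. C_x = 10  [C = 2·N−B = 2·(17/2, 31/2)−(7, 18)]
4. C_y = 13  [C = 2·N−B = 2·(17/2, 31/2)−(7, 18)]
   so C = (10, 13)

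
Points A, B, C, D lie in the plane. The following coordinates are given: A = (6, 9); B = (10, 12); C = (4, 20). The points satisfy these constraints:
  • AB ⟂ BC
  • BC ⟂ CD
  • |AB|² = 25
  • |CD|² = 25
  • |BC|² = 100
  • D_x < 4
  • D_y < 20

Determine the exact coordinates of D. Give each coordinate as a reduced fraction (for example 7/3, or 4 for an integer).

D = (0, 17)

1. D_x = 0  [[BC ⟂ CD ⇒ -6x+8y-136=0] ∩ [|D−(4, 20)|²=25]]
2. D_y = 17  [[BC ⟂ CD ⇒ -6x+8y-136=0] ∩ [|D−(4, 20)|²=25]]
   so D = (0, 17)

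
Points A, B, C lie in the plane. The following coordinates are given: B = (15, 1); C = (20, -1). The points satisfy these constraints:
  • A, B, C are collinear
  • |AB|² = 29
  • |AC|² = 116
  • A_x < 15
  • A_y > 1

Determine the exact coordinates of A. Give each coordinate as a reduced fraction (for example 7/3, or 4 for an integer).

A = (10, 3)

1. A_x = 10  [[A, B, C are collinear ⇒ 2x+5y-35=0] ∩ [|A−(15, 1)|²=29]]
2. A_y = 3  [[A, B, C are collinear ⇒ 2x+5y-35=0] ∩ [|A−(15, 1)|²=29]]
   so A = (10, 3)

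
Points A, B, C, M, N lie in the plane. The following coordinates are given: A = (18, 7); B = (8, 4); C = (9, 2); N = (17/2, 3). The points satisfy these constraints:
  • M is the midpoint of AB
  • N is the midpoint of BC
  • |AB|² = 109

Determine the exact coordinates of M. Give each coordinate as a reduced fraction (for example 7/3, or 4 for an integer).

M = (13, 11/2)

1. M_x = 13  [2·M = A+B = (18, 7)+(8, 4)]
2. M_y = 11/2  [2·M = A+B = (18, 7)+(8, 4)]
   so M = (13, 11/2)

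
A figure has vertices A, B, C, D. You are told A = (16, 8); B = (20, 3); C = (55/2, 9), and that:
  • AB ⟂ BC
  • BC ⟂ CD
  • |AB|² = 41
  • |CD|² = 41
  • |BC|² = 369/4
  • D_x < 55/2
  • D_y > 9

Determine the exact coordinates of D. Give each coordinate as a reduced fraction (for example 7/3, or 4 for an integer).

D = (47/2, 14)

1. D_x = 47/2  [[BC ⟂ CD ⇒ 15/2x+6y-1041/4=0] ∩ [|D−(55/2, 9)|²=41]]
2. D_y = 14  [[BC ⟂ CD ⇒ 15/2x+6y-1041/4=0] ∩ [|D−(55/2, 9)|²=41]]
   so D = (47/2, 14)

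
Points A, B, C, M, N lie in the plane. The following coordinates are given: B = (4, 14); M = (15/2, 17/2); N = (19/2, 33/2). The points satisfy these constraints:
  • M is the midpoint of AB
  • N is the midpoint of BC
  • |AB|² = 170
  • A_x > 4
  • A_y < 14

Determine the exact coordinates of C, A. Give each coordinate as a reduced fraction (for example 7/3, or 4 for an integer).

1. A_x = 11  [A = 2·M−B = 2·(15/2, 17/2)−(4, 14)]
2. A_y = 3  [A = 2·M−B = 2·(15/2, 17/2)−(4, 14)]
   so A = (11, 3)
3. C_x = 15  [C = 2·N−B = 2·(19/2, 33/2)−(4, 14)]
4. C_y = 19  [C = 2·N−B = 2·(19/2, 33/2)−(4, 14)]
   so C = (15, 19)

C = (15, 19)
A = (11, 3)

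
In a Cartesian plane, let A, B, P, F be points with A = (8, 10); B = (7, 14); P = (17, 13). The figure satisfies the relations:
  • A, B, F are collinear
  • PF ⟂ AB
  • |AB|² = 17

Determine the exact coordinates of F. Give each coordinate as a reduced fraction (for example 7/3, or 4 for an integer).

F = (133/17, 182/17)

1. F_x = 133/17  [[A, B, F are collinear ⇒ -4x-1y+42=0] ∩ [PF ⟂ AB ⇒ -1x+4y-35=0]]
2. F_y = 182/17  [[A, B, F are collinear ⇒ -4x-1y+42=0] ∩ [PF ⟂ AB ⇒ -1x+4y-35=0]]
   so F = (133/17, 182/17)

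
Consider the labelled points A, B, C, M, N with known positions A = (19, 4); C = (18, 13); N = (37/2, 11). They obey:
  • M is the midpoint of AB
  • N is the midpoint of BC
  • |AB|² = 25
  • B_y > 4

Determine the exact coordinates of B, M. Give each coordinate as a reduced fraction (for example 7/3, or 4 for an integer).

1. B_x = 19  [B = 2·N−C = 2·(37/2, 11)−(18, 13)]
2. B_y = 9  [B = 2·N−C = 2·(37/2, 11)−(18, 13)]
   so B = (19, 9)
3. M_x = 19  [2·M = A+B = (19, 4)+(19, 9)]
4. M_y = 13/2  [2·M = A+B = (19, 4)+(19, 9)]
   so M = (19, 13/2)

B = (19, 9)
M = (19, 13/2)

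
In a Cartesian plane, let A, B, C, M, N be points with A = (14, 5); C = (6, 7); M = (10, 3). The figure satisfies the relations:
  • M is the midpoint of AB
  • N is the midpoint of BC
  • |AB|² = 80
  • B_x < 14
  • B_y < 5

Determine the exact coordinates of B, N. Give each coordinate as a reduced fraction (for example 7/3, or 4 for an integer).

B = (6, 1)
N = (6, 4)

1. B_x = 6  [B = 2·M−A = 2·(10, 3)−(14, 5)]
2. B_y = 1  [B = 2·M−A = 2·(10, 3)−(14, 5)]
   so B = (6, 1)
3. N_x = 6  [2·N = B+C = (6, 1)+(6, 7)]
4. N_y = 4  [2·N = B+C = (6, 1)+(6, 7)]
   so N = (6, 4)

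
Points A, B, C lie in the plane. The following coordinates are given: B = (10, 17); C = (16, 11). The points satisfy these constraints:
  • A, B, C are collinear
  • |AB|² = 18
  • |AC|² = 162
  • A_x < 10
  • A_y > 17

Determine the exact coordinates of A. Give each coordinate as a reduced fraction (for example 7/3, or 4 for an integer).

A = (7, 20)

1. A_x = 7  [[A, B, C are collinear ⇒ 6x+6y-162=0] ∩ [|A−(10, 17)|²=18]]
2. A_y = 20  [[A, B, C are collinear ⇒ 6x+6y-162=0] ∩ [|A−(10, 17)|²=18]]
   so A = (7, 20)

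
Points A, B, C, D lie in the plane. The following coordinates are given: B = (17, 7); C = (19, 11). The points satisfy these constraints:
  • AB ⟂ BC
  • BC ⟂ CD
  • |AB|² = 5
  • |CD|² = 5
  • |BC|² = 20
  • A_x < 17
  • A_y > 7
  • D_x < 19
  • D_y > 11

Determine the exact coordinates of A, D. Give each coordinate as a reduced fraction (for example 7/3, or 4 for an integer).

A = (15, 8)
D = (17, 12)

1. A_x = 15  [[AB ⟂ BC ⇒ -2x-4y+62=0] ∩ [|A−(17, 7)|²=5]]
2. A_y = 8  [[AB ⟂ BC ⇒ -2x-4y+62=0] ∩ [|A−(17, 7)|²=5]]
   so A = (15, 8)
3. D_x = 17  [[BC ⟂ CD ⇒ 2x+4y-82=0] ∩ [|D−(19, 11)|²=5]]
4. D_y = 12  [[BC ⟂ CD ⇒ 2x+4y-82=0] ∩ [|D−(19, 11)|²=5]]
   so D = (17, 12)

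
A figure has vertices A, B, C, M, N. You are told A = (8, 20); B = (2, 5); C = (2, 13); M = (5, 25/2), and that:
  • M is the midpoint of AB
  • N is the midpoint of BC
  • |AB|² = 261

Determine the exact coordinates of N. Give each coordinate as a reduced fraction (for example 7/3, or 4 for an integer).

1. N_x = 2  [2·N = B+C = (2, 5)+(2, 13)]
2. N_y = 9  [2·N = B+C = (2, 5)+(2, 13)]
   so N = (2, 9)

N = (2, 9)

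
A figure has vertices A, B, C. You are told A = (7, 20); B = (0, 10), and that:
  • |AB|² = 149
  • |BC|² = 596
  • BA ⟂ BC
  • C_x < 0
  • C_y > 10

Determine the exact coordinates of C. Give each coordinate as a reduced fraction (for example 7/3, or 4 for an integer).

1. C_x = -20  [[BA ⟂ BC ⇒ 7x+10y-100=0] ∩ [|C−(0, 10)|²=596]]
2. C_y = 24  [[BA ⟂ BC ⇒ 7x+10y-100=0] ∩ [|C−(0, 10)|²=596]]
   so C = (-20, 24)

C = (-20, 24)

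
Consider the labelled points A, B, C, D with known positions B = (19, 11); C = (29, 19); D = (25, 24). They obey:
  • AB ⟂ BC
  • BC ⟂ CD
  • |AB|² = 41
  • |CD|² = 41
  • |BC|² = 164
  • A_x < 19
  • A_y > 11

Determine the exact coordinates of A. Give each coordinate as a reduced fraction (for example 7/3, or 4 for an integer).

A = (15, 16)

1. A_x = 15  [[AB ⟂ BC ⇒ -10x-8y+278=0] ∩ [|A−(19, 11)|²=41]]
2. A_y = 16  [[AB ⟂ BC ⇒ -10x-8y+278=0] ∩ [|A−(19, 11)|²=41]]
   so A = (15, 16)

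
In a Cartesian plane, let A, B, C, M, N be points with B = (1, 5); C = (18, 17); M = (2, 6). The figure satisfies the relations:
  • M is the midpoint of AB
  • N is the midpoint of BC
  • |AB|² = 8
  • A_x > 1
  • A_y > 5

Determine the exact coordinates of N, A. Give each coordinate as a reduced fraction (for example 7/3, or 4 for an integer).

1. A_x = 3  [A = 2·M−B = 2·(2, 6)−(1, 5)]
2. A_y = 7  [A = 2·M−B = 2·(2, 6)−(1, 5)]
   so A = (3, 7)
3. N_x = 19/2  [2·N = B+C = (1, 5)+(18, 17)]
4. N_y = 11  [2·N = B+C = (1, 5)+(18, 17)]
   so N = (19/2, 11)

N = (19/2, 11)
A = (3, 7)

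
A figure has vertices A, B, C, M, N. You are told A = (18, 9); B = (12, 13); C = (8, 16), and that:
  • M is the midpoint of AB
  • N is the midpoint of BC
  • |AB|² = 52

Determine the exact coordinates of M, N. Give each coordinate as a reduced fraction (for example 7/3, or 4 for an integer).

M = (15, 11)
N = (10, 29/2)

1. M_x = 15  [2·M = A+B = (18, 9)+(12, 13)]
2. M_y = 11  [2·M = A+B = (18, 9)+(12, 13)]
   so M = (15, 11)
3. N_x = 10  [2·N = B+C = (12, 13)+(8, 16)]
4. N_y = 29/2  [2·N = B+C = (12, 13)+(8, 16)]
   so N = (10, 29/2)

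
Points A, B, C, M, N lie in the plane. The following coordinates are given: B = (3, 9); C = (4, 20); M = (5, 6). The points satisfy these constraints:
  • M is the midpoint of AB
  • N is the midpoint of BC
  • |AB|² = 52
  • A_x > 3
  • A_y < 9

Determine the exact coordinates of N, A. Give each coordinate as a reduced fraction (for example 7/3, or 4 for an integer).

N = (7/2, 29/2)
A = (7, 3)

1. A_x = 7  [A = 2·M−B = 2·(5, 6)−(3, 9)]
2. A_y = 3  [A = 2·M−B = 2·(5, 6)−(3, 9)]
   so A = (7, 3)
3. N_x = 7/2  [2·N = B+C = (3, 9)+(4, 20)]
4. N_y = 29/2  [2·N = B+C = (3, 9)+(4, 20)]
   so N = (7/2, 29/2)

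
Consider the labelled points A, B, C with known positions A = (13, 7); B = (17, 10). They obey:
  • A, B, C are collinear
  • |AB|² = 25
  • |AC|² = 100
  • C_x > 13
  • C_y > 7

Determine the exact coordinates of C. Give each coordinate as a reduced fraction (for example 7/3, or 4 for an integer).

1. C_x = 21  [[A, B, C are collinear ⇒ -3x+4y+11=0] ∩ [|C−(13, 7)|²=100]]
2. C_y = 13  [[A, B, C are collinear ⇒ -3x+4y+11=0] ∩ [|C−(13, 7)|²=100]]
   so C = (21, 13)

C = (21, 13)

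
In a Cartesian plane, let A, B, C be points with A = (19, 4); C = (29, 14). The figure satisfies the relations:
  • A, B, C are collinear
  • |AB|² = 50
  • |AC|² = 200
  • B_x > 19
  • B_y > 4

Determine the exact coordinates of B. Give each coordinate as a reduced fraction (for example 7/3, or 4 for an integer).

1. B_x = 24  [[A, B, C are collinear ⇒ 10x-10y-150=0] ∩ [|B−(19, 4)|²=50]]
2. B_y = 9  [[A, B, C are collinear ⇒ 10x-10y-150=0] ∩ [|B−(19, 4)|²=50]]
   so B = (24, 9)

B = (24, 9)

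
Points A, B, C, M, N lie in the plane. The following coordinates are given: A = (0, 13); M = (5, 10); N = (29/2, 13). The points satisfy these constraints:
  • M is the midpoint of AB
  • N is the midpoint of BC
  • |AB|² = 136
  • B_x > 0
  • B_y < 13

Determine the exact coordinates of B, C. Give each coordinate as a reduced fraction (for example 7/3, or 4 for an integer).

1. B_x = 10  [B = 2·M−A = 2·(5, 10)−(0, 13)]
2. B_y = 7  [B = 2·M−A = 2·(5, 10)−(0, 13)]
   so B = (10, 7)
3. C_x = 19  [C = 2·N−B = 2·(29/2, 13)−(10, 7)]
4. C_y = 19  [C = 2·N−B = 2·(29/2, 13)−(10, 7)]
   so C = (19, 19)

B = (10, 7)
C = (19, 19)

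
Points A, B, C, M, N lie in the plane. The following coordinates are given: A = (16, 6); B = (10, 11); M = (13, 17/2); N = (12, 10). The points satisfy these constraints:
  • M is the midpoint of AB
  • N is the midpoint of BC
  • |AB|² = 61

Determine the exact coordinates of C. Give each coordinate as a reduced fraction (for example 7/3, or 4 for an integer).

C = (14, 9)

1. C_x = 14  [C = 2·N−B = 2·(12, 10)−(10, 11)]
2. C_y = 9  [C = 2·N−B = 2·(12, 10)−(10, 11)]
   so C = (14, 9)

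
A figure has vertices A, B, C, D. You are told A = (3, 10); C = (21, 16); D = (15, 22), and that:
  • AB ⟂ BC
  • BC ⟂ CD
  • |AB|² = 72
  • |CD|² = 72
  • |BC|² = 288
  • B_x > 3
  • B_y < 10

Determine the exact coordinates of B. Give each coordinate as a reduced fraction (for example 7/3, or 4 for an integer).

1. B_x = 9  [[BC ⟂ CD ⇒ 6x-6y-30=0] ∩ [|B−(3, 10)|²=72]]
2. B_y = 4  [[BC ⟂ CD ⇒ 6x-6y-30=0] ∩ [|B−(3, 10)|²=72]]
   so B = (9, 4)

B = (9, 4)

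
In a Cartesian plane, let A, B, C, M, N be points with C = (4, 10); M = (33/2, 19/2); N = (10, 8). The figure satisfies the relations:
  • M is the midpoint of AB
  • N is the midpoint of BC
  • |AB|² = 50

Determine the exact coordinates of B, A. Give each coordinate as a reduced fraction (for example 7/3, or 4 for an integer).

1. B_x = 16  [B = 2·N−C = 2·(10, 8)−(4, 10)]
2. B_y = 6  [B = 2·N−C = 2·(10, 8)−(4, 10)]
   so B = (16, 6)
3. A_x = 17  [A = 2·M−B = 2·(33/2, 19/2)−(16, 6)]
4. A_y = 13  [A = 2·M−B = 2·(33/2, 19/2)−(16, 6)]
   so A = (17, 13)

B = (16, 6)
A = (17, 13)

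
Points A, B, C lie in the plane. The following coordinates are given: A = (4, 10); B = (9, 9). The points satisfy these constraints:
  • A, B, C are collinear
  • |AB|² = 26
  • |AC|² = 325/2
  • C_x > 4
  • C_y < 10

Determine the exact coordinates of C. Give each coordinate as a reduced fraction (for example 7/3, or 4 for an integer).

1. C_x = 33/2  [[A, B, C are collinear ⇒ 1x+5y-54=0] ∩ [|C−(4, 10)|²=325/2]]
2. C_y = 15/2  [[A, B, C are collinear ⇒ 1x+5y-54=0] ∩ [|C−(4, 10)|²=325/2]]
   so C = (33/2, 15/2)

C = (33/2, 15/2)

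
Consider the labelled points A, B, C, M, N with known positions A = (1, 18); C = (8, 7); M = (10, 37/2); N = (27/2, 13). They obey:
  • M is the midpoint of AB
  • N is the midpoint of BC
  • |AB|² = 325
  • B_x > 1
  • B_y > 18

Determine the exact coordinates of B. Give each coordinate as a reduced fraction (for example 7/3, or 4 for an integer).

B = (19, 19)

1. B_x = 19  [B = 2·M−A = 2·(10, 37/2)−(1, 18)]
2. B_y = 19  [B = 2·M−A = 2·(10, 37/2)−(1, 18)]
   so B = (19, 19)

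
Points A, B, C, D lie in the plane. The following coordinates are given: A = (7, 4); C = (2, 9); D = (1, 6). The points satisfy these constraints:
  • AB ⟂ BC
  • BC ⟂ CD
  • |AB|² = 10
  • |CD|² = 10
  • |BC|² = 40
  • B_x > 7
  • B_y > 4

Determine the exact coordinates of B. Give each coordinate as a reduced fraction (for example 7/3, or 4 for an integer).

B = (8, 7)

1. B_x = 8  [[BC ⟂ CD ⇒ 1x+3y-29=0] ∩ [|B−(7, 4)|²=10]]
2. B_y = 7  [[BC ⟂ CD ⇒ 1x+3y-29=0] ∩ [|B−(7, 4)|²=10]]
   so B = (8, 7)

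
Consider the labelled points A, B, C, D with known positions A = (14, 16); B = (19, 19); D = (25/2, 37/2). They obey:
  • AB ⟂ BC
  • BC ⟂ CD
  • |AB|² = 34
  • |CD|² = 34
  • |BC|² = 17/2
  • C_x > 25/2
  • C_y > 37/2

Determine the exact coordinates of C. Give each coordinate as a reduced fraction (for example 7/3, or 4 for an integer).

C = (35/2, 43/2)

1. C_x = 35/2  [[AB ⟂ BC ⇒ 5x+3y-152=0] ∩ [|C−(25/2, 37/2)|²=34]]
2. C_y = 43/2  [[AB ⟂ BC ⇒ 5x+3y-152=0] ∩ [|C−(25/2, 37/2)|²=34]]
   so C = (35/2, 43/2)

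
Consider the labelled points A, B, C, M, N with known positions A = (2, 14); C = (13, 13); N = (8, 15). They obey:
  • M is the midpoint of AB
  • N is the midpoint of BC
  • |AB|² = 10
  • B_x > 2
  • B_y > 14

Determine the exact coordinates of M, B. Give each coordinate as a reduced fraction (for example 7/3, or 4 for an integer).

1. B_x = 3  [B = 2·N−C = 2·(8, 15)−(13, 13)]
2. B_y = 17  [B = 2·N−C = 2·(8, 15)−(13, 13)]
   so B = (3, 17)
3. M_x = 5/2  [2·M = A+B = (2, 14)+(3, 17)]
4. M_y = 31/2  [2·M = A+B = (2, 14)+(3, 17)]
   so M = (5/2, 31/2)

M = (5/2, 31/2)
B = (3, 17)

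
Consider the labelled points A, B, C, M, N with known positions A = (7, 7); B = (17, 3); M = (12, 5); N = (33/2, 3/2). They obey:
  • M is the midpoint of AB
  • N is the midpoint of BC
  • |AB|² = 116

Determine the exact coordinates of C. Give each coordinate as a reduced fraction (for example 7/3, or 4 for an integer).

1. C_x = 16  [C = 2·N−B = 2·(33/2, 3/2)−(17, 3)]
2. C_y = 0  [C = 2·N−B = 2·(33/2, 3/2)−(17, 3)]
   so C = (16, 0)

C = (16, 0)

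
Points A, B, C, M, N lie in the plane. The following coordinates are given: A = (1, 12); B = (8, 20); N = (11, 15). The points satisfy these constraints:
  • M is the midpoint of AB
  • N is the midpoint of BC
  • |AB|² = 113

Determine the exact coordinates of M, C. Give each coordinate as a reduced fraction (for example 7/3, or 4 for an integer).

M = (9/2, 16)
C = (14, 10)

1. M_x = 9/2  [2·M = A+B = (1, 12)+(8, 20)]
2. M_y = 16  [2·M = A+B = (1, 12)+(8, 20)]
   so M = (9/2, 16)
3. C_x = 14  [C = 2·N−B = 2·(11, 15)−(8, 20)]
4. C_y = 10  [C = 2·N−B = 2·(11, 15)−(8, 20)]
   so C = (14, 10)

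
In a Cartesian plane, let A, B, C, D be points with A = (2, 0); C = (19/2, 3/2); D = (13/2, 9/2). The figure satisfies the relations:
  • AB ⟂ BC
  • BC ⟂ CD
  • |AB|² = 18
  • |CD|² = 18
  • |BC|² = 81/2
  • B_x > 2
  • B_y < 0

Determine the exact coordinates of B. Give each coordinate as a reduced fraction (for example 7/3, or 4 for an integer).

1. B_x = 5  [[BC ⟂ CD ⇒ 3x-3y-24=0] ∩ [|B−(2, 0)|²=18]]
2. B_y = -3  [[BC ⟂ CD ⇒ 3x-3y-24=0] ∩ [|B−(2, 0)|²=18]]
   so B = (5, -3)

B = (5, -3)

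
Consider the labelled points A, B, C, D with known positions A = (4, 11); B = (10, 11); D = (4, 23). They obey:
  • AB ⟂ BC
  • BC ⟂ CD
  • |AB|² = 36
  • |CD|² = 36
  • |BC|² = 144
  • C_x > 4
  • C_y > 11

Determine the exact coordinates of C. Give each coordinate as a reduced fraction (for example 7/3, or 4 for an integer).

C = (10, 23)

1. C_x = 10  [[AB ⟂ BC ⇒ 6x-60=0] ∩ [|C−(4, 23)|²=36]]
2. C_y = 23  [[AB ⟂ BC ⇒ 6x-60=0] ∩ [|C−(4, 23)|²=36]]
   so C = (10, 23)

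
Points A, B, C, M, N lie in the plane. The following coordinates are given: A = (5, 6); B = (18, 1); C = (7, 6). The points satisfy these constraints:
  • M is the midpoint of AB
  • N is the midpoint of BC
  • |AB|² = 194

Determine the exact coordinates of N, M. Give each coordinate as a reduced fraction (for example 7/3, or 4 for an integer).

1. M_x = 23/2  [2·M = A+B = (5, 6)+(18, 1)]
2. M_y = 7/2  [2·M = A+B = (5, 6)+(18, 1)]
   so M = (23/2, 7/2)
3. N_x = 25/2  [2·N = B+C = (18, 1)+(7, 6)]
4. N_y = 7/2  [2·N = B+C = (18, 1)+(7, 6)]
   so N = (25/2, 7/2)

N = (25/2, 7/2)
M = (23/2, 7/2)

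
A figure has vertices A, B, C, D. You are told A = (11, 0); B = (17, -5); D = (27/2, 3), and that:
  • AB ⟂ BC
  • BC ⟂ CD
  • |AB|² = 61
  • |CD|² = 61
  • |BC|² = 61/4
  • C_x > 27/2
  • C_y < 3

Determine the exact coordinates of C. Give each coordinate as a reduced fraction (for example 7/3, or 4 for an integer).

1. C_x = 39/2  [[AB ⟂ BC ⇒ 6x-5y-127=0] ∩ [|C−(27/2, 3)|²=61]]
2. C_y = -2  [[AB ⟂ BC ⇒ 6x-5y-127=0] ∩ [|C−(27/2, 3)|²=61]]
   so C = (39/2, -2)

C = (39/2, -2)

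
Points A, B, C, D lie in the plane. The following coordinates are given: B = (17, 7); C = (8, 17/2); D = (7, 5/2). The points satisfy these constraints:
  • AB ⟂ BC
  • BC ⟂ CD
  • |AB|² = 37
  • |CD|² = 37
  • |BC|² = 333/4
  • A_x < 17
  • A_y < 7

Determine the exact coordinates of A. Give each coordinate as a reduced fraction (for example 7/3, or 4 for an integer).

A = (16, 1)

1. A_x = 16  [[AB ⟂ BC ⇒ 9x-3/2y-285/2=0] ∩ [|A−(17, 7)|²=37]]
2. A_y = 1  [[AB ⟂ BC ⇒ 9x-3/2y-285/2=0] ∩ [|A−(17, 7)|²=37]]
   so A = (16, 1)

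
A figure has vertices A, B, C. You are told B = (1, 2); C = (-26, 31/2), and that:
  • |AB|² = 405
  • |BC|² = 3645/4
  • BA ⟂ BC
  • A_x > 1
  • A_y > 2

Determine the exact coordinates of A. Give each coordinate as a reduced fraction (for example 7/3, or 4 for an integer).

A = (10, 20)

1. A_x = 10  [[BA ⟂ BC ⇒ -27x+27/2y=0] ∩ [|A−(1, 2)|²=405]]
2. A_y = 20  [[BA ⟂ BC ⇒ -27x+27/2y=0] ∩ [|A−(1, 2)|²=405]]
   so A = (10, 20)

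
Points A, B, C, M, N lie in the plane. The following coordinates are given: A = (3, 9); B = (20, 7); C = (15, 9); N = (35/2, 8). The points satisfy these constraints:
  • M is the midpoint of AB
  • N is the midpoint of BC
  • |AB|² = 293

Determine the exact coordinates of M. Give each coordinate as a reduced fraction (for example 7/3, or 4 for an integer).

1. M_x = 23/2  [2·M = A+B = (3, 9)+(20, 7)]
2. M_y = 8  [2·M = A+B = (3, 9)+(20, 7)]
   so M = (23/2, 8)

M = (23/2, 8)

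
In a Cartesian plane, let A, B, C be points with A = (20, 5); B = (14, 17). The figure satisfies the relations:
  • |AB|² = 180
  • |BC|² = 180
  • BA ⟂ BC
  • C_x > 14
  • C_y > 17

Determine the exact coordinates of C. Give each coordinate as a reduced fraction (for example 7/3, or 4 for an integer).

C = (26, 23)

1. C_x = 26  [[BA ⟂ BC ⇒ 6x-12y+120=0] ∩ [|C−(14, 17)|²=180]]
2. C_y = 23  [[BA ⟂ BC ⇒ 6x-12y+120=0] ∩ [|C−(14, 17)|²=180]]
   so C = (26, 23)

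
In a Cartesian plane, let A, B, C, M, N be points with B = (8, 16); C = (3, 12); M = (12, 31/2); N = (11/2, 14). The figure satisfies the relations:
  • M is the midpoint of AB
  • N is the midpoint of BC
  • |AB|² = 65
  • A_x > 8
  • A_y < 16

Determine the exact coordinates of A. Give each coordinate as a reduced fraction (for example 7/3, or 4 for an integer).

A = (16, 15)

1. A_x = 16  [A = 2·M−B = 2·(12, 31/2)−(8, 16)]
2. A_y = 15  [A = 2·M−B = 2·(12, 31/2)−(8, 16)]
   so A = (16, 15)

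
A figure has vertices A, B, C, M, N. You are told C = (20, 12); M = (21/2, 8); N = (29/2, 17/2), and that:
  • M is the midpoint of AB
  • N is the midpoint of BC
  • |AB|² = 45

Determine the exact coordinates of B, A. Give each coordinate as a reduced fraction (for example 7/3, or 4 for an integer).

B = (9, 5)
A = (12, 11)

1. B_x = 9  [B = 2·N−C = 2·(29/2, 17/2)−(20, 12)]
2. B_y = 5  [B = 2·N−C = 2·(29/2, 17/2)−(20, 12)]
   so B = (9, 5)
3. A_x = 12  [A = 2·M−B = 2·(21/2, 8)−(9, 5)]
4. A_y = 11  [A = 2·M−B = 2·(21/2, 8)−(9, 5)]
   so A = (12, 11)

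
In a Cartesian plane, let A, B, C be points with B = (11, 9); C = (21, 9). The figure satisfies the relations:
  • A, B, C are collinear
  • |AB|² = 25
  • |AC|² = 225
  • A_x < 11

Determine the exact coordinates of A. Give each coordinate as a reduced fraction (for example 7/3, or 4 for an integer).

A = (6, 9)

1. A_x = 6  [[A, B, C are collinear ⇒ 10y-90=0] ∩ [|A−(11, 9)|²=25]]
2. A_y = 9  [[A, B, C are collinear ⇒ 10y-90=0] ∩ [|A−(11, 9)|²=25]]
   so A = (6, 9)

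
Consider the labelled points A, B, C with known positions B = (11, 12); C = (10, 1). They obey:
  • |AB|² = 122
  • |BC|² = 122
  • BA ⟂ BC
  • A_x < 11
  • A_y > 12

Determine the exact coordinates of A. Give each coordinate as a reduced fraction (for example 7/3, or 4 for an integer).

1. A_x = 0  [[BA ⟂ BC ⇒ -1x-11y+143=0] ∩ [|A−(11, 12)|²=122]]
2. A_y = 13  [[BA ⟂ BC ⇒ -1x-11y+143=0] ∩ [|A−(11, 12)|²=122]]
   so A = (0, 13)

A = (0, 13)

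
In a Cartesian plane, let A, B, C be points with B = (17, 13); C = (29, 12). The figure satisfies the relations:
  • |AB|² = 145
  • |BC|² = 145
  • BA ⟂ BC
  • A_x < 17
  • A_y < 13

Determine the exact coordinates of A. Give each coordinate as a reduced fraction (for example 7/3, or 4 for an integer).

A = (16, 1)

1. A_x = 16  [[BA ⟂ BC ⇒ 12x-1y-191=0] ∩ [|A−(17, 13)|²=145]]
2. A_y = 1  [[BA ⟂ BC ⇒ 12x-1y-191=0] ∩ [|A−(17, 13)|²=145]]
   so A = (16, 1)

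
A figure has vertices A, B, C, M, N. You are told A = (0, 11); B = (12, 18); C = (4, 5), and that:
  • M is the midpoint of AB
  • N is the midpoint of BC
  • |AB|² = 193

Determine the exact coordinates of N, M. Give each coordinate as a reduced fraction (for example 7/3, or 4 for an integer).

1. M_x = 6  [2·M = A+B = (0, 11)+(12, 18)]
2. M_y = 29/2  [2·M = A+B = (0, 11)+(12, 18)]
   so M = (6, 29/2)
3. N_x = 8  [2·N = B+C = (12, 18)+(4, 5)]
4. N_y = 23/2  [2·N = B+C = (12, 18)+(4, 5)]
   so N = (8, 23/2)

N = (8, 23/2)
M = (6, 29/2)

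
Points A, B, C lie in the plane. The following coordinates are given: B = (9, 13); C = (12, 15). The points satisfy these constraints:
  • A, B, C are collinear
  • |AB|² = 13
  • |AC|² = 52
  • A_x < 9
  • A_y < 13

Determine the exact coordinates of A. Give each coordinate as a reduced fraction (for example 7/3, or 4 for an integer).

1. A_x = 6  [[A, B, C are collinear ⇒ -2x+3y-21=0] ∩ [|A−(9, 13)|²=13]]
2. A_y = 11  [[A, B, C are collinear ⇒ -2x+3y-21=0] ∩ [|A−(9, 13)|²=13]]
   so A = (6, 11)

A = (6, 11)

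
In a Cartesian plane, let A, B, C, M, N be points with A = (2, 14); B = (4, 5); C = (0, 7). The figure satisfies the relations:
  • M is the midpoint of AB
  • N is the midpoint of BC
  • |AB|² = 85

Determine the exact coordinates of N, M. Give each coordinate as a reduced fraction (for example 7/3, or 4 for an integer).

1. M_x = 3  [2·M = A+B = (2, 14)+(4, 5)]
2. M_y = 19/2  [2·M = A+B = (2, 14)+(4, 5)]
   so M = (3, 19/2)
3. N_x = 2  [2·N = B+C = (4, 5)+(0, 7)]
4. N_y = 6  [2·N = B+C = (4, 5)+(0, 7)]
   so N = (2, 6)

N = (2, 6)
M = (3, 19/2)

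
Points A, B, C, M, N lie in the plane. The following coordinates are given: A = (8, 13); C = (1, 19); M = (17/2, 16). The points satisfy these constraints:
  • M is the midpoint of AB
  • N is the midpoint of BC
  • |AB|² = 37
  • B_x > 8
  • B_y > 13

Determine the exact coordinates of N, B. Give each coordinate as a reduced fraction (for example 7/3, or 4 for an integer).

N = (5, 19)
B = (9, 19)

1. B_x = 9  [B = 2·M−A = 2·(17/2, 16)−(8, 13)]
2. B_y = 19  [B = 2·M−A = 2·(17/2, 16)−(8, 13)]
   so B = (9, 19)
3. N_x = 5  [2·N = B+C = (9, 19)+(1, 19)]
4. N_y = 19  [2·N = B+C = (9, 19)+(1, 19)]
   so N = (5, 19)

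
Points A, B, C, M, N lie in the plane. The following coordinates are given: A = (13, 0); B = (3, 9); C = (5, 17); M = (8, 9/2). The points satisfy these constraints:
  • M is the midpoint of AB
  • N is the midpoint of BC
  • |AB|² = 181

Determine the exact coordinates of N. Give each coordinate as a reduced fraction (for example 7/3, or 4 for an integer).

1. N_x = 4  [2·N = B+C = (3, 9)+(5, 17)]
2. N_y = 13  [2·N = B+C = (3, 9)+(5, 17)]
   so N = (4, 13)

N = (4, 13)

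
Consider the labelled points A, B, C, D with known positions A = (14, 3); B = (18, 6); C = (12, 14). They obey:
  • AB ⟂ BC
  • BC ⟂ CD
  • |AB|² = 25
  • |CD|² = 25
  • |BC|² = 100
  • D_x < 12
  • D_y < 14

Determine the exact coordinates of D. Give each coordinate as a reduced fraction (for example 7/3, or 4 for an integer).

1. D_x = 8  [[BC ⟂ CD ⇒ -6x+8y-40=0] ∩ [|D−(12, 14)|²=25]]
2. D_y = 11  [[BC ⟂ CD ⇒ -6x+8y-40=0] ∩ [|D−(12, 14)|²=25]]
   so D = (8, 11)

D = (8, 11)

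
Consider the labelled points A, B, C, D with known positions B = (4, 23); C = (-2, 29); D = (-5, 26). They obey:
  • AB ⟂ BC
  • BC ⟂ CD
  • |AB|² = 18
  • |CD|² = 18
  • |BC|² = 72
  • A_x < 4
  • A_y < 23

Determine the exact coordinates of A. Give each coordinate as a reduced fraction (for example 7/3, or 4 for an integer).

A = (1, 20)

1. A_x = 1  [[AB ⟂ BC ⇒ 6x-6y+114=0] ∩ [|A−(4, 23)|²=18]]
2. A_y = 20  [[AB ⟂ BC ⇒ 6x-6y+114=0] ∩ [|A−(4, 23)|²=18]]
   so A = (1, 20)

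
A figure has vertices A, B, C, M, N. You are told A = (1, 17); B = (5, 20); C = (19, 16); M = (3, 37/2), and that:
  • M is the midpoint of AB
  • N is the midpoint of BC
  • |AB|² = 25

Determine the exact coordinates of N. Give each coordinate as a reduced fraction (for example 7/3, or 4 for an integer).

1. N_x = 12  [2·N = B+C = (5, 20)+(19, 16)]
2. N_y = 18  [2·N = B+C = (5, 20)+(19, 16)]
   so N = (12, 18)

N = (12, 18)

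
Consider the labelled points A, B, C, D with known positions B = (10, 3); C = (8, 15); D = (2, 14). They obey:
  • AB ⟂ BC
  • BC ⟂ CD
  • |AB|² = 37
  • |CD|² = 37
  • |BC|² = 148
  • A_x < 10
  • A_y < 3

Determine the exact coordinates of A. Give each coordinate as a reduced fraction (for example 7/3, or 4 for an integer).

1. A_x = 4  [[AB ⟂ BC ⇒ 2x-12y+16=0] ∩ [|A−(10, 3)|²=37]]
2. A_y = 2  [[AB ⟂ BC ⇒ 2x-12y+16=0] ∩ [|A−(10, 3)|²=37]]
   so A = (4, 2)

A = (4, 2)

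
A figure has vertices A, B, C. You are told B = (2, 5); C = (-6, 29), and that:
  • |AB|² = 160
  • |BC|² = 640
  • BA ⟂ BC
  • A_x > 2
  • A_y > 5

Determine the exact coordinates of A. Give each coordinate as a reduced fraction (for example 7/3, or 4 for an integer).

A = (14, 9)

1. A_x = 14  [[BA ⟂ BC ⇒ -8x+24y-104=0] ∩ [|A−(2, 5)|²=160]]
2. A_y = 9  [[BA ⟂ BC ⇒ -8x+24y-104=0] ∩ [|A−(2, 5)|²=160]]
   so A = (14, 9)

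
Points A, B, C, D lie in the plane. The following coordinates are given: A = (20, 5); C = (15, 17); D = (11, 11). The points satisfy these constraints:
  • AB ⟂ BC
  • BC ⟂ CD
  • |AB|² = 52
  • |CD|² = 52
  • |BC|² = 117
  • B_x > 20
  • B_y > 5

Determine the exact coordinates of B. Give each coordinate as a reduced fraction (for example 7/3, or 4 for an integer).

B = (24, 11)

1. B_x = 24  [[BC ⟂ CD ⇒ 4x+6y-162=0] ∩ [|B−(20, 5)|²=52]]
2. B_y = 11  [[BC ⟂ CD ⇒ 4x+6y-162=0] ∩ [|B−(20, 5)|²=52]]
   so B = (24, 11)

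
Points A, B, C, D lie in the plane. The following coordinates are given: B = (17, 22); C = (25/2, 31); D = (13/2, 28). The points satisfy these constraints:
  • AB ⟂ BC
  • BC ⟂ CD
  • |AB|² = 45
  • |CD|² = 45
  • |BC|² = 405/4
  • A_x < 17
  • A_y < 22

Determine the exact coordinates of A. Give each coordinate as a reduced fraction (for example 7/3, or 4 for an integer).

A = (11, 19)

1. A_x = 11  [[AB ⟂ BC ⇒ 9/2x-9y+243/2=0] ∩ [|A−(17, 22)|²=45]]
2. A_y = 19  [[AB ⟂ BC ⇒ 9/2x-9y+243/2=0] ∩ [|A−(17, 22)|²=45]]
   so A = (11, 19)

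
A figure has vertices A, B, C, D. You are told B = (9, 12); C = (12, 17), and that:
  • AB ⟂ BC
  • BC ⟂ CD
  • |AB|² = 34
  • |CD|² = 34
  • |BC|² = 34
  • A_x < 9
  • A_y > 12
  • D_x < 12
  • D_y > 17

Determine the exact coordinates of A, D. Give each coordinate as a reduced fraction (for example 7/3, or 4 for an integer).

A = (4, 15)
D = (7, 20)

1. A_x = 4  [[AB ⟂ BC ⇒ -3x-5y+87=0] ∩ [|A−(9, 12)|²=34]]
2. A_y = 15  [[AB ⟂ BC ⇒ -3x-5y+87=0] ∩ [|A−(9, 12)|²=34]]
   so A = (4, 15)
3. D_x = 7  [[BC ⟂ CD ⇒ 3x+5y-121=0] ∩ [|D−(12, 17)|²=34]]
4. D_y = 20  [[BC ⟂ CD ⇒ 3x+5y-121=0] ∩ [|D−(12, 17)|²=34]]
   so D = (7, 20)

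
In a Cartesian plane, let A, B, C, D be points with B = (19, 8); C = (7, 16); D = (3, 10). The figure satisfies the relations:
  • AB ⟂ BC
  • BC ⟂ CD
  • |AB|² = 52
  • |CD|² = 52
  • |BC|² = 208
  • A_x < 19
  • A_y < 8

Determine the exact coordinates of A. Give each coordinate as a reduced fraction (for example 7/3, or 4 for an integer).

A = (15, 2)

1. A_x = 15  [[AB ⟂ BC ⇒ 12x-8y-164=0] ∩ [|A−(19, 8)|²=52]]
2. A_y = 2  [[AB ⟂ BC ⇒ 12x-8y-164=0] ∩ [|A−(19, 8)|²=52]]
   so A = (15, 2)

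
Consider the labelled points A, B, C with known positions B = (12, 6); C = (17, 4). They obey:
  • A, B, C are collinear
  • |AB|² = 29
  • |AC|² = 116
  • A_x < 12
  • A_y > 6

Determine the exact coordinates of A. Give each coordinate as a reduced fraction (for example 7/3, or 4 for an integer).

A = (7, 8)

1. A_x = 7  [[A, B, C are collinear ⇒ 2x+5y-54=0] ∩ [|A−(12, 6)|²=29]]
2. A_y = 8  [[A, B, C are collinear ⇒ 2x+5y-54=0] ∩ [|A−(12, 6)|²=29]]
   so A = (7, 8)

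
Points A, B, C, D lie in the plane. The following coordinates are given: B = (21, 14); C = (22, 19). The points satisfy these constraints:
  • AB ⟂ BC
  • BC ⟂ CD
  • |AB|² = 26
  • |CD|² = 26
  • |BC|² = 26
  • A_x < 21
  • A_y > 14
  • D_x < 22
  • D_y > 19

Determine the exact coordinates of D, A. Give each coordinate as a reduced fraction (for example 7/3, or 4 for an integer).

D = (17, 20)
A = (16, 15)

1. D_x = 17  [[BC ⟂ CD ⇒ 1x+5y-117=0] ∩ [|D−(22, 19)|²=26]]
2. D_y = 20  [[BC ⟂ CD ⇒ 1x+5y-117=0] ∩ [|D−(22, 19)|²=26]]
   so D = (17, 20)
3. A_x = 16  [[AB ⟂ BC ⇒ -1x-5y+91=0] ∩ [|A−(21, 14)|²=26]]
4. A_y = 15  [[AB ⟂ BC ⇒ -1x-5y+91=0] ∩ [|A−(21, 14)|²=26]]
   so A = (16, 15)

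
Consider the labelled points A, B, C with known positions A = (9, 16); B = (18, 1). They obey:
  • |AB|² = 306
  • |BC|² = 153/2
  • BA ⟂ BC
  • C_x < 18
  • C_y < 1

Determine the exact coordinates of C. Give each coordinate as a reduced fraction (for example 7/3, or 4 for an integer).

C = (21/2, -7/2)

1. C_x = 21/2  [[BA ⟂ BC ⇒ -9x+15y+147=0] ∩ [|C−(18, 1)|²=153/2]]
2. C_y = -7/2  [[BA ⟂ BC ⇒ -9x+15y+147=0] ∩ [|C−(18, 1)|²=153/2]]
   so C = (21/2, -7/2)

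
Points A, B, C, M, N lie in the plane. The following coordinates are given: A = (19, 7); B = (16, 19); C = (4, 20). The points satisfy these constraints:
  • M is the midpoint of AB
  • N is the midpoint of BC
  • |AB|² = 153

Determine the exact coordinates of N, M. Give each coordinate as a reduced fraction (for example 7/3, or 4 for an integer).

N = (10, 39/2)
M = (35/2, 13)

1. M_x = 35/2  [2·M = A+B = (19, 7)+(16, 19)]
2. M_y = 13  [2·M = A+B = (19, 7)+(16, 19)]
   so M = (35/2, 13)
3. N_x = 10  [2·N = B+C = (16, 19)+(4, 20)]
4. N_y = 39/2  [2·N = B+C = (16, 19)+(4, 20)]
   so N = (10, 39/2)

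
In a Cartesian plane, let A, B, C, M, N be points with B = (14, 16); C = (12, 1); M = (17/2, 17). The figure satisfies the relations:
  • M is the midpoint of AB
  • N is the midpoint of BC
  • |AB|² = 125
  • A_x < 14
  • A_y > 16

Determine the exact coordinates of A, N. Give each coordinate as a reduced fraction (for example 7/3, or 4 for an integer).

A = (3, 18)
N = (13, 17/2)

1. A_x = 3  [A = 2·M−B = 2·(17/2, 17)−(14, 16)]
2. A_y = 18  [A = 2·M−B = 2·(17/2, 17)−(14, 16)]
   so A = (3, 18)
3. N_x = 13  [2·N = B+C = (14, 16)+(12, 1)]
4. N_y = 17/2  [2·N = B+C = (14, 16)+(12, 1)]
   so N = (13, 17/2)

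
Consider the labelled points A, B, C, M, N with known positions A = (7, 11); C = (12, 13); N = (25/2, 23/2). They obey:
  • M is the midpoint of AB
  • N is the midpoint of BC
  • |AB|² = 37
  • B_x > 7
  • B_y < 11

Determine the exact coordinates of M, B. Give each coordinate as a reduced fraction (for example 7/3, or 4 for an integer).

M = (10, 21/2)
B = (13, 10)

1. B_x = 13  [B = 2·N−C = 2·(25/2, 23/2)−(12, 13)]
2. B_y = 10  [B = 2·N−C = 2·(25/2, 23/2)−(12, 13)]
   so B = (13, 10)
3. M_x = 10  [2·M = A+B = (7, 11)+(13, 10)]
4. M_y = 21/2  [2·M = A+B = (7, 11)+(13, 10)]
   so M = (10, 21/2)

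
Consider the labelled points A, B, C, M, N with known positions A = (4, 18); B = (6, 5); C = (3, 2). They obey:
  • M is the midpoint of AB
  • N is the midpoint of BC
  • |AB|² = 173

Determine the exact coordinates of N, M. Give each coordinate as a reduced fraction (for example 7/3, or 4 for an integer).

N = (9/2, 7/2)
M = (5, 23/2)

1. M_x = 5  [2·M = A+B = (4, 18)+(6, 5)]
2. M_y = 23/2  [2·M = A+B = (4, 18)+(6, 5)]
   so M = (5, 23/2)
3. N_x = 9/2  [2·N = B+C = (6, 5)+(3, 2)]
4. N_y = 7/2  [2·N = B+C = (6, 5)+(3, 2)]
   so N = (9/2, 7/2)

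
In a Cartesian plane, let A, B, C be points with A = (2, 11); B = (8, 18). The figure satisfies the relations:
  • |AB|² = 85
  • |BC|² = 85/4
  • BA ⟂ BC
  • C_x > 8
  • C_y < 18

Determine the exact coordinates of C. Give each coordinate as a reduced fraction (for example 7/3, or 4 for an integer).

C = (23/2, 15)

1. C_x = 23/2  [[BA ⟂ BC ⇒ -6x-7y+174=0] ∩ [|C−(8, 18)|²=85/4]]
2. C_y = 15  [[BA ⟂ BC ⇒ -6x-7y+174=0] ∩ [|C−(8, 18)|²=85/4]]
   so C = (23/2, 15)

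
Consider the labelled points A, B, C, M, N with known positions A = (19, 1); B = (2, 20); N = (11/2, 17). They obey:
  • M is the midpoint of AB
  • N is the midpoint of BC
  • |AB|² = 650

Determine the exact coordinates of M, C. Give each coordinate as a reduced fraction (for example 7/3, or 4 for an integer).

1. M_x = 21/2  [2·M = A+B = (19, 1)+(2, 20)]
2. M_y = 21/2  [2·M = A+B = (19, 1)+(2, 20)]
   so M = (21/2, 21/2)
3. C_x = 9  [C = 2·N−B = 2·(11/2, 17)−(2, 20)]
4. C_y = 14  [C = 2·N−B = 2·(11/2, 17)−(2, 20)]
   so C = (9, 14)

M = (21/2, 21/2)
C = (9, 14)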